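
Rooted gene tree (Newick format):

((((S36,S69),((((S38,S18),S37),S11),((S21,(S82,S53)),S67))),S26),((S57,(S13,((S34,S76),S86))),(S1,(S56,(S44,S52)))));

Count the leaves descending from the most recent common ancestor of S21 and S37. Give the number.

8

The MRCA of S21 and S37 is the node subtending ((((S38,S18),S37),S11),((S21,(S82,S53)),S67)).
That clade contains 8 terminal taxa: S11, S18, S21, S37, S38, S53, S67, S82.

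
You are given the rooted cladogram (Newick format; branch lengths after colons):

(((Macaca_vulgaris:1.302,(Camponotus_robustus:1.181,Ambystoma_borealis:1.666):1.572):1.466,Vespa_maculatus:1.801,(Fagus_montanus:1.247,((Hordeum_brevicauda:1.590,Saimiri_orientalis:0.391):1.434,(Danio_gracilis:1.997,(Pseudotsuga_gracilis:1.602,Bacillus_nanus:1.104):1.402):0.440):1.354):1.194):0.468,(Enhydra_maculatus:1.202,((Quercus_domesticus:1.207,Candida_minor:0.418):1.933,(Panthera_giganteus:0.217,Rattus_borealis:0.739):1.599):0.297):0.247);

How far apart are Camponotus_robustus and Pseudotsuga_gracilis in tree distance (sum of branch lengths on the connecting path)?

10.211

The path runs Camponotus_robustus → … → MRCA → … → Pseudotsuga_gracilis; the MRCA is the node subtending ((Macaca_vulgaris,(Camponotus_robustus,Ambystoma_borealis)),Vespa_maculatus,(Fagus_montanus,((Hordeum_brevicauda,Saimiri_orientalis),(Danio_gracilis,(Pseudotsuga_gracilis,Bacillus_nanus))))).
Branch lengths along that path: 1.181 + 1.572 + 1.466 + 1.194 + 1.354 + 0.440 + 1.402 + 1.602 = 10.211.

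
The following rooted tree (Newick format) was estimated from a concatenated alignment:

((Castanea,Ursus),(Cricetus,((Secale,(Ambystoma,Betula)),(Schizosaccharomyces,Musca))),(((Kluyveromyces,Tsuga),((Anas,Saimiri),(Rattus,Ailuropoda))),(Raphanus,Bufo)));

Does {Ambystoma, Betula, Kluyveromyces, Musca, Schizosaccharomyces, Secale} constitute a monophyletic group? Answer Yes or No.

No

The MRCA of the listed taxa is the root, so the smallest clade containing them is the whole tree.
That clade also contains Ailuropoda, Anas, Bufo, Castanea, Cricetus, Raphanus, Rattus, Saimiri, Tsuga, Ursus, which are not in the proposed group, so the group is not monophyletic.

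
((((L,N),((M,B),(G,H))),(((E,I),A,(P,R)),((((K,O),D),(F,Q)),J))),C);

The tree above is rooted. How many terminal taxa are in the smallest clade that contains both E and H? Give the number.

17

The MRCA of E and H is the node subtending (((L,N),((M,B),(G,H))),(((E,I),A,(P,R)),((((K,O),D),(F,Q)),J))).
That clade contains 17 terminal taxa: A, B, D, E, F, G, H, I, J, K, L, M, N, O, P, Q, R.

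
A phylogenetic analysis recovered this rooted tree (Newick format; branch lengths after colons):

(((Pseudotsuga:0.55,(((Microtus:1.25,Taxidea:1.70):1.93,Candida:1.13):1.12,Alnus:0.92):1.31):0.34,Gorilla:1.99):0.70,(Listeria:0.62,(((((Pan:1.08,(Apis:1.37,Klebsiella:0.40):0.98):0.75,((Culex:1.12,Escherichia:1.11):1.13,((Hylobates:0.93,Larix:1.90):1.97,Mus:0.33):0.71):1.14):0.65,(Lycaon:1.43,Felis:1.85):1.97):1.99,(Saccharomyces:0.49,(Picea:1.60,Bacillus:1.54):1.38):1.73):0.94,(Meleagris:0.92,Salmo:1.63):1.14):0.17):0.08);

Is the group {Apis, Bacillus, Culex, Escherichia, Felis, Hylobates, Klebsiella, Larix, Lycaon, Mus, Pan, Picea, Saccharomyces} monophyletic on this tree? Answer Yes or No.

Yes

The most recent common ancestor of these taxa subtends ((((Pan,(Apis,Klebsiella)),((Culex,Escherichia),((Hylobates,Larix),Mus))),(Lycaon,Felis)),(Saccharomyces,(Picea,Bacillus))).
That clade has exactly 13 tips — every listed taxon and nothing else — so the group is monophyletic.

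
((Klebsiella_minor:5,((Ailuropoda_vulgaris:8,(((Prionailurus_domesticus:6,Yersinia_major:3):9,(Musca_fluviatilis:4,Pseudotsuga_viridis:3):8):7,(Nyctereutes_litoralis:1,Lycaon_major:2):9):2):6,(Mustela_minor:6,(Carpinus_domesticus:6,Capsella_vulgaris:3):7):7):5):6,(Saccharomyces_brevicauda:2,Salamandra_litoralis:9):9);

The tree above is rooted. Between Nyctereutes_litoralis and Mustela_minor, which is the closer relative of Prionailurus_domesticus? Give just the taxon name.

The MRCA of Prionailurus_domesticus and Nyctereutes_litoralis subtends (((Prionailurus_domesticus,Yersinia_major),(Musca_fluviatilis,Pseudotsuga_viridis)),(Nyctereutes_litoralis,Lycaon_major)) (6 taxa).
The MRCA of Prionailurus_domesticus and Mustela_minor subtends ((Ailuropoda_vulgaris,(((Prionailurus_domesticus,Yersinia_major),(Musca_fluviatilis,Pseudotsuga_viridis)),(Nyctereutes_litoralis,Lycaon_major))),(Mustela_minor,(Carpinus_domesticus,Capsella_vulgaris))) (10 taxa).
The first is nested inside the second, so Prionailurus_domesticus shares a more recent common ancestor with Nyctereutes_litoralis.

Nyctereutes_litoralis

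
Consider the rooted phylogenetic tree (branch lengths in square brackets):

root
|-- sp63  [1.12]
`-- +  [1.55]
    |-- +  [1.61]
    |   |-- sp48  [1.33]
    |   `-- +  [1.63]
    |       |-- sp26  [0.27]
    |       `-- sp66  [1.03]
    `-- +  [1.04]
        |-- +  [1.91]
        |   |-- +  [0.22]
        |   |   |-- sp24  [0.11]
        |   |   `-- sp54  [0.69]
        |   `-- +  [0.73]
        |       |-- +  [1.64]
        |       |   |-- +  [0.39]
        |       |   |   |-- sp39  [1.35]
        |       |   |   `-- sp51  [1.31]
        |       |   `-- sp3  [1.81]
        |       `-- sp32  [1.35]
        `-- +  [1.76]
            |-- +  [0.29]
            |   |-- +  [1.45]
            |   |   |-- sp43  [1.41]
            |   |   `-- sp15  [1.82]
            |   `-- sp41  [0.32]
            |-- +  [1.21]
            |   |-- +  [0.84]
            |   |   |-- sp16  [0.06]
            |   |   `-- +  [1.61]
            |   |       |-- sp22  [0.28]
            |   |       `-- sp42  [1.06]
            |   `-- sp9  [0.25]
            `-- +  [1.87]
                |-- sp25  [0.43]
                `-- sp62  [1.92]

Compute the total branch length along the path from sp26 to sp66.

The path runs sp26 → … → MRCA → … → sp66; the MRCA is the node subtending (sp26,sp66).
Branch lengths along that path: 0.27 + 1.03 = 1.30.

1.30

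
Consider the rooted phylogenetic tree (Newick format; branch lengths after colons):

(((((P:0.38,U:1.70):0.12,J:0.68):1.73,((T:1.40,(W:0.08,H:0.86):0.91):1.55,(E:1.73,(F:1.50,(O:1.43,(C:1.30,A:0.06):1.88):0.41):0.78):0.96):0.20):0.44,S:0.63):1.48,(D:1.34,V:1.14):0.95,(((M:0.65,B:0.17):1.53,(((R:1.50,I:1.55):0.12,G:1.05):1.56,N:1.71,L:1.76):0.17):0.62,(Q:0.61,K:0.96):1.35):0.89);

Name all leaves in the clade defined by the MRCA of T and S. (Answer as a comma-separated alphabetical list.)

A, C, E, F, H, J, O, P, S, T, U, W

Tracing T: it sits inside (T,(W,H)).
Tracing S: it sits inside ((((P,U),J),((T,(W,H)),(E,(F,(O,(C,A)))))),S).
The smallest clade enclosing both is ((((P,U),J),((T,(W,H)),(E,(F,(O,(C,A)))))),S); the answer is its 12 terminal taxa in alphabetical order.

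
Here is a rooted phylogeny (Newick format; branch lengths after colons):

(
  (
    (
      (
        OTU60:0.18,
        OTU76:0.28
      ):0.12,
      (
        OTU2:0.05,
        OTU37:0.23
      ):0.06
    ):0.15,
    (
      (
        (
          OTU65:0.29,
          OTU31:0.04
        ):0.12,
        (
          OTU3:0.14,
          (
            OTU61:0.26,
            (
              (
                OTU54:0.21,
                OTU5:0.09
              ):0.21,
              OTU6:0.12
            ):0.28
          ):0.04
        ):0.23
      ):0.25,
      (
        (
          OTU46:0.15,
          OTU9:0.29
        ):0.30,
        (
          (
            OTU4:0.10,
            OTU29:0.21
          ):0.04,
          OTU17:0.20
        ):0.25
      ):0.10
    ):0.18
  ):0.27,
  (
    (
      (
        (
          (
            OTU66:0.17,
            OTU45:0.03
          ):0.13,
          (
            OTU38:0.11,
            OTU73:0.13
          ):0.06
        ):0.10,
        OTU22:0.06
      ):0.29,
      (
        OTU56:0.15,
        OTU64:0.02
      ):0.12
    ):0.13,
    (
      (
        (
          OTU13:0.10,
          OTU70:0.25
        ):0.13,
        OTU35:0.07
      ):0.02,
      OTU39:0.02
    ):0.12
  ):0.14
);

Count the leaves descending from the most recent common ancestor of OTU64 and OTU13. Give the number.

11

The MRCA of OTU64 and OTU13 is the node subtending (((((OTU66,OTU45),(OTU38,OTU73)),OTU22),(OTU56,OTU64)),(((OTU13,OTU70),OTU35),OTU39)).
That clade contains 11 terminal taxa: OTU13, OTU22, OTU35, OTU38, OTU39, OTU45, OTU56, OTU64, OTU66, OTU70, OTU73.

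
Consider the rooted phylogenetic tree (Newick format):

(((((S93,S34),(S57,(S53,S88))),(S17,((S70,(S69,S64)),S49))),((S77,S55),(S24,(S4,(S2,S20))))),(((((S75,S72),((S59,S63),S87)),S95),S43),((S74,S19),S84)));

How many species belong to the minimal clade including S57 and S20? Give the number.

16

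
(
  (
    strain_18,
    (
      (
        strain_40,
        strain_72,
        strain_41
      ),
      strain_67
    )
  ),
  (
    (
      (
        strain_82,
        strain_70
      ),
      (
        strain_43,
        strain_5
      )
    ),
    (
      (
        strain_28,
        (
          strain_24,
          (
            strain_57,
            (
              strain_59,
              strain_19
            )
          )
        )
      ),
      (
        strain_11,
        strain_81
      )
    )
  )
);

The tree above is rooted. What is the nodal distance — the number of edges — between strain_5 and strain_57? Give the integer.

The MRCA of strain_5 and strain_57 is the node subtending (((strain_82,strain_70),(strain_43,strain_5)),((strain_28,(strain_24,(strain_57,(strain_59,strain_19)))),(strain_11,strain_81))).
From strain_5 up to that node: 3 branches. From strain_57 up to the same node: 5 branches. Total: 3 + 5 = 8.

8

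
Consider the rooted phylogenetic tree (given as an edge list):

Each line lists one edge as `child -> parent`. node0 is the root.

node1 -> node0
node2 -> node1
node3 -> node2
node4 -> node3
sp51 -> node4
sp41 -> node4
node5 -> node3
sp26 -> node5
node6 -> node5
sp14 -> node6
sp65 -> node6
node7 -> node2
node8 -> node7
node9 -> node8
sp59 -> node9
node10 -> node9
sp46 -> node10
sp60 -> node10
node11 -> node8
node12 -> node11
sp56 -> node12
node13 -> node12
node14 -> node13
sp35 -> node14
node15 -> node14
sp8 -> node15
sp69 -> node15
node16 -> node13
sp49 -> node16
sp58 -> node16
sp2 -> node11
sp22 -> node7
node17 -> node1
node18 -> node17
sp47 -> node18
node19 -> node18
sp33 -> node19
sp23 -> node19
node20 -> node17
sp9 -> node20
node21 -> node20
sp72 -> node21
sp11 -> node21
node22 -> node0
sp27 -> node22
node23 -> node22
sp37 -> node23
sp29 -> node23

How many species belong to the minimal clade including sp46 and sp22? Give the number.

The MRCA of sp46 and sp22 is the node subtending (((sp59,(sp46,sp60)),((sp56,((sp35,(sp8,sp69)),(sp49,sp58))),sp2)),sp22).
That clade contains 11 terminal taxa: sp2, sp22, sp35, sp46, sp49, sp56, sp58, sp59, sp60, sp69, sp8.

11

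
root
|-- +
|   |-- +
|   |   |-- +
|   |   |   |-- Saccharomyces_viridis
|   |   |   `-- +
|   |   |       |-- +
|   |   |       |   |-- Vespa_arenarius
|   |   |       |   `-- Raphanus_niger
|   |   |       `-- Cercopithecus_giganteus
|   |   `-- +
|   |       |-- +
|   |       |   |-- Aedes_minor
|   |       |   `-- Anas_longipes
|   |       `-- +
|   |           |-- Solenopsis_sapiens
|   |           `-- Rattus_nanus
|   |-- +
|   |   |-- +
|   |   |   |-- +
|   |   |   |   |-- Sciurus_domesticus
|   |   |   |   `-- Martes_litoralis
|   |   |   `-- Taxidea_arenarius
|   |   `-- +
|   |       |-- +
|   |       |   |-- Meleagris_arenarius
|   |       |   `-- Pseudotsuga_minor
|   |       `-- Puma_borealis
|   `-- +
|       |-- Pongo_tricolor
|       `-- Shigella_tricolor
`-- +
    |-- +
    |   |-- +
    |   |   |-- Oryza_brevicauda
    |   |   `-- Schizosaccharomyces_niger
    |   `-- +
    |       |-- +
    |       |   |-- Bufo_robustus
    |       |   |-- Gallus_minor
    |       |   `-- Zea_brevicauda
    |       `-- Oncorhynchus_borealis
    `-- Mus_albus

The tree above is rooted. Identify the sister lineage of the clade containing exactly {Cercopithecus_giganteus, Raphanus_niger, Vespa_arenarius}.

Saccharomyces_viridis

The clade containing exactly {Cercopithecus_giganteus, Raphanus_niger, Vespa_arenarius} attaches to the tree at the node subtending (Saccharomyces_viridis,((Vespa_arenarius,Raphanus_niger),Cercopithecus_giganteus)).
The other lineage descending from that same node — the sister group — is the single tip Saccharomyces_viridis.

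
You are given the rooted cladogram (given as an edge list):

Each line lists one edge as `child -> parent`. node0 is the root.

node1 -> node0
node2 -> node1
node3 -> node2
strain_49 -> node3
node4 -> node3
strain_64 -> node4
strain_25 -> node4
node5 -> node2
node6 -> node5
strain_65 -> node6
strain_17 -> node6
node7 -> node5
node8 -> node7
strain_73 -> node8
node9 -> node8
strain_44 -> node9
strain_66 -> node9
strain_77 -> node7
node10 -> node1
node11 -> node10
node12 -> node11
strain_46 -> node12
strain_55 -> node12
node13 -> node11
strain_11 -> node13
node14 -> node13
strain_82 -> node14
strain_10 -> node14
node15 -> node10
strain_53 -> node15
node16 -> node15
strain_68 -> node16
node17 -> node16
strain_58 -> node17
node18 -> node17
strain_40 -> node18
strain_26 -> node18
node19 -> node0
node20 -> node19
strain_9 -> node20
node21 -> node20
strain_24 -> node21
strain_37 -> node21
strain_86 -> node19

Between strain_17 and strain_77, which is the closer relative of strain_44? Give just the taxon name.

The MRCA of strain_44 and strain_77 subtends ((strain_73,(strain_44,strain_66)),strain_77) (4 taxa).
The MRCA of strain_44 and strain_17 subtends ((strain_65,strain_17),((strain_73,(strain_44,strain_66)),strain_77)) (6 taxa).
The first is nested inside the second, so strain_44 shares a more recent common ancestor with strain_77.

strain_77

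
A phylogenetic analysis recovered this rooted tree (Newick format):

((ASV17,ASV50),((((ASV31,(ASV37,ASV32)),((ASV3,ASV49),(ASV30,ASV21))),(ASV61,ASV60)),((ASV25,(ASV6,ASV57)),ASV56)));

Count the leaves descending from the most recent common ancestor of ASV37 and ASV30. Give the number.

The MRCA of ASV37 and ASV30 is the node subtending ((ASV31,(ASV37,ASV32)),((ASV3,ASV49),(ASV30,ASV21))).
That clade contains 7 terminal taxa: ASV21, ASV3, ASV30, ASV31, ASV32, ASV37, ASV49.

7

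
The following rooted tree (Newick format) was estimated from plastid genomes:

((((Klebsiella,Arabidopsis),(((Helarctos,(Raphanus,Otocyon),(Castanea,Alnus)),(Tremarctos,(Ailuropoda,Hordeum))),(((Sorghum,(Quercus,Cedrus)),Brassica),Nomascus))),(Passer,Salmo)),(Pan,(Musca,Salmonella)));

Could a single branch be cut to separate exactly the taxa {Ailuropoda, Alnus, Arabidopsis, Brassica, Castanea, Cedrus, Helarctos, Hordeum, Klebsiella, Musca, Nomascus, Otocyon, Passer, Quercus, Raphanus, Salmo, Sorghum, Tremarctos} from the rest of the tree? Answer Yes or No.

No

The MRCA of the listed taxa is the root, so the smallest clade containing them is the whole tree.
That clade also contains Pan, Salmonella, which are not in the proposed group, so the group is not monophyletic.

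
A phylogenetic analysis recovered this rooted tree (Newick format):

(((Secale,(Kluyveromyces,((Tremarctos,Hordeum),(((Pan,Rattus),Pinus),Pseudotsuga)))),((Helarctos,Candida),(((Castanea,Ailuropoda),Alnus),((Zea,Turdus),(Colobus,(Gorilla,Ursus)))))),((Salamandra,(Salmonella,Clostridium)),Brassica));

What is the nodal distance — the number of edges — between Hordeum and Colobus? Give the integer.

The MRCA of Hordeum and Colobus is the node subtending ((Secale,(Kluyveromyces,((Tremarctos,Hordeum),(((Pan,Rattus),Pinus),Pseudotsuga)))),((Helarctos,Candida),(((Castanea,Ailuropoda),Alnus),((Zea,Turdus),(Colobus,(Gorilla,Ursus)))))).
From Hordeum up to that node: 5 branches. From Colobus up to the same node: 5 branches. Total: 5 + 5 = 10.

10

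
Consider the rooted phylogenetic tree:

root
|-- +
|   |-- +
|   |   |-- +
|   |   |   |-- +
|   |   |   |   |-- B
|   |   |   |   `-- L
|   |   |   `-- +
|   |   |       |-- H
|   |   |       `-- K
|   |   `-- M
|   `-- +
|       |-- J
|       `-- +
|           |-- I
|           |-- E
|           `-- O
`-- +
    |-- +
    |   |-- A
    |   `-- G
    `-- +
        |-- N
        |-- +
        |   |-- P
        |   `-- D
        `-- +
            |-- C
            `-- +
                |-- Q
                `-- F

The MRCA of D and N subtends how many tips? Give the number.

6

The MRCA of D and N is the node subtending (N,(P,D),(C,(Q,F))).
That clade contains 6 terminal taxa: C, D, F, N, P, Q.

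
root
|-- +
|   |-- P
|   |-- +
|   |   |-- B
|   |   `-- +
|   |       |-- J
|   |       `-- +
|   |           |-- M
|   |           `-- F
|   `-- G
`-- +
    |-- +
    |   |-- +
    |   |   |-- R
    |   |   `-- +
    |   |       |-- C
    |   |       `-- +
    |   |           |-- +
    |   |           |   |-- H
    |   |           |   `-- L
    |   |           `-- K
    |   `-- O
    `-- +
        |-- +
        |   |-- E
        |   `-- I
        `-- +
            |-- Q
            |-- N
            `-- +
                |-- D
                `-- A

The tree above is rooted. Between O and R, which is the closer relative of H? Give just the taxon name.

The MRCA of H and R subtends (R,(C,((H,L),K))) (5 taxa).
The MRCA of H and O subtends ((R,(C,((H,L),K))),O) (6 taxa).
The first is nested inside the second, so H shares a more recent common ancestor with R.

R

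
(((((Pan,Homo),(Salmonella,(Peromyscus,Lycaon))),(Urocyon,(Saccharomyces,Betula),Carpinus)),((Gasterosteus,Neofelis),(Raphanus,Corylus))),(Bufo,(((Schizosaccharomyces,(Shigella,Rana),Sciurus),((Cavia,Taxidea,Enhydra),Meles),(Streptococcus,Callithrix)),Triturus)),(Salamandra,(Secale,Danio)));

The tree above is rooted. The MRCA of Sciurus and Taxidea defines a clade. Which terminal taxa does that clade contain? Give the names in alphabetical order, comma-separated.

Callithrix, Cavia, Enhydra, Meles, Rana, Schizosaccharomyces, Sciurus, Shigella, Streptococcus, Taxidea

Tracing Sciurus: it sits inside (Schizosaccharomyces,(Shigella,Rana),Sciurus).
Tracing Taxidea: it sits inside (Cavia,Taxidea,Enhydra).
The smallest clade enclosing both is ((Schizosaccharomyces,(Shigella,Rana),Sciurus),((Cavia,Taxidea,Enhydra),Meles),(Streptococcus,Callithrix)); the answer is its 10 terminal taxa in alphabetical order.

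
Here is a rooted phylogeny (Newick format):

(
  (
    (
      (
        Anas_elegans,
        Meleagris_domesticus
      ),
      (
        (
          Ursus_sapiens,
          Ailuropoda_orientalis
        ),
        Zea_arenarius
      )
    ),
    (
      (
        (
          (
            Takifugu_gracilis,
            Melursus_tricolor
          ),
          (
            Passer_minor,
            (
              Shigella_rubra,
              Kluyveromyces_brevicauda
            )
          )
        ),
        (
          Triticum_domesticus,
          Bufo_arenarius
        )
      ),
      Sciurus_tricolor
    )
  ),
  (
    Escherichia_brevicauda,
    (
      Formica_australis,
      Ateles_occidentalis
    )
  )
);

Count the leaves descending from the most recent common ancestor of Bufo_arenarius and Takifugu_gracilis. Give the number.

The MRCA of Bufo_arenarius and Takifugu_gracilis is the node subtending (((Takifugu_gracilis,Melursus_tricolor),(Passer_minor,(Shigella_rubra,Kluyveromyces_brevicauda))),(Triticum_domesticus,Bufo_arenarius)).
That clade contains 7 terminal taxa: Bufo_arenarius, Kluyveromyces_brevicauda, Melursus_tricolor, Passer_minor, Shigella_rubra, Takifugu_gracilis, Triticum_domesticus.

7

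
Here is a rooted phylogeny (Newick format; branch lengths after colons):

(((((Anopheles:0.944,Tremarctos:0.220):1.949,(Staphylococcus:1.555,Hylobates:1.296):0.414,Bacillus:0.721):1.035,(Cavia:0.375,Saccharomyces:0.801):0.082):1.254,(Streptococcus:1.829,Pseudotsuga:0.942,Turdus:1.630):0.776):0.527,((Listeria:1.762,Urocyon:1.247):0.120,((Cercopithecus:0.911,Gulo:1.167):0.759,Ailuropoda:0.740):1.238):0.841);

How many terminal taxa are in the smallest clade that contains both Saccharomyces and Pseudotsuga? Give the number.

The MRCA of Saccharomyces and Pseudotsuga is the node subtending ((((Anopheles,Tremarctos),(Staphylococcus,Hylobates),Bacillus),(Cavia,Saccharomyces)),(Streptococcus,Pseudotsuga,Turdus)).
That clade contains 10 terminal taxa: Anopheles, Bacillus, Cavia, Hylobates, Pseudotsuga, Saccharomyces, Staphylococcus, Streptococcus, Tremarctos, Turdus.

10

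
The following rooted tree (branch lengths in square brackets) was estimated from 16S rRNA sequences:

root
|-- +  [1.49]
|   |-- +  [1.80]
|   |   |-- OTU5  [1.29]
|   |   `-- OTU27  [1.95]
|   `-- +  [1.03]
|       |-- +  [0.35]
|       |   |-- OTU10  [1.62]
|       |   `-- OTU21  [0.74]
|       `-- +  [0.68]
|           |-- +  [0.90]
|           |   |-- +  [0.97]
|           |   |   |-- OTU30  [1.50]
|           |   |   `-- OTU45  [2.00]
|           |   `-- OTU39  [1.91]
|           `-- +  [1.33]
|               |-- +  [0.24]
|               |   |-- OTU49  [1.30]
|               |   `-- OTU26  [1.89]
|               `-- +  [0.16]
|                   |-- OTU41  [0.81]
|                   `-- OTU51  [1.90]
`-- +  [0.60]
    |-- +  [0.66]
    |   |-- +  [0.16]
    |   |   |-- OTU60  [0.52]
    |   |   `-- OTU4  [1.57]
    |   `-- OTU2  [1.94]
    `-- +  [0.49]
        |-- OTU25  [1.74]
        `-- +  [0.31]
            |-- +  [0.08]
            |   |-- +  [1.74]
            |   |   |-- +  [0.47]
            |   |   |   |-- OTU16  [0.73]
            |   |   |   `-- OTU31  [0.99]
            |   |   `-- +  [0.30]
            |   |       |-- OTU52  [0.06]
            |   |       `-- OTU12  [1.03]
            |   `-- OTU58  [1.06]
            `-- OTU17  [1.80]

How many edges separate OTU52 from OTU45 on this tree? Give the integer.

The MRCA of OTU52 and OTU45 is the root of the tree.
From OTU52 up to that node: 7 branches. From OTU45 up to the same node: 6 branches. Total: 7 + 6 = 13.

13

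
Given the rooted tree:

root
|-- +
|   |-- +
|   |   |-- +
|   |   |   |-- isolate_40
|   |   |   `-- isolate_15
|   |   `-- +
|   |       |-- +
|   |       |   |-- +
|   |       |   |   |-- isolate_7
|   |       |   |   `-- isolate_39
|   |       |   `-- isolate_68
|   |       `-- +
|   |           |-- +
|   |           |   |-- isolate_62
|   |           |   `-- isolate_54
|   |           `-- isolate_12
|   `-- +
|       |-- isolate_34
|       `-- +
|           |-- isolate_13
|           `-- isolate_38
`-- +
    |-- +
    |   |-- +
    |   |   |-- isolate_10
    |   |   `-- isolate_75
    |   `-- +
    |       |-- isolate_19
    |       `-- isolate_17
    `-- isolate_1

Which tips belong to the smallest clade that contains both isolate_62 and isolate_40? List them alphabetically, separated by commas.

Tracing isolate_62: it sits inside (isolate_62,isolate_54).
Tracing isolate_40: it sits inside (isolate_40,isolate_15).
The smallest clade enclosing both is ((isolate_40,isolate_15),(((isolate_7,isolate_39),isolate_68),((isolate_62,isolate_54),isolate_12))); the answer is its 8 terminal taxa in alphabetical order.

isolate_12, isolate_15, isolate_39, isolate_40, isolate_54, isolate_62, isolate_68, isolate_7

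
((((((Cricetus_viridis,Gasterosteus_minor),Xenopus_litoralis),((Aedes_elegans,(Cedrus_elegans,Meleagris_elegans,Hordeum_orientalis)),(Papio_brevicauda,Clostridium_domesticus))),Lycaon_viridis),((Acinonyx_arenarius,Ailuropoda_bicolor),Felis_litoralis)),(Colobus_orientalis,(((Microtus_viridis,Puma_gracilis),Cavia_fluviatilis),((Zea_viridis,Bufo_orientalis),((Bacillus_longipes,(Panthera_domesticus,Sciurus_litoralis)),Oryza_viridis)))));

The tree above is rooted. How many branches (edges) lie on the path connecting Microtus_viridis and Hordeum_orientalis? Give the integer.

The MRCA of Microtus_viridis and Hordeum_orientalis is the root of the tree.
From Microtus_viridis up to that node: 5 branches. From Hordeum_orientalis up to the same node: 7 branches. Total: 5 + 7 = 12.

12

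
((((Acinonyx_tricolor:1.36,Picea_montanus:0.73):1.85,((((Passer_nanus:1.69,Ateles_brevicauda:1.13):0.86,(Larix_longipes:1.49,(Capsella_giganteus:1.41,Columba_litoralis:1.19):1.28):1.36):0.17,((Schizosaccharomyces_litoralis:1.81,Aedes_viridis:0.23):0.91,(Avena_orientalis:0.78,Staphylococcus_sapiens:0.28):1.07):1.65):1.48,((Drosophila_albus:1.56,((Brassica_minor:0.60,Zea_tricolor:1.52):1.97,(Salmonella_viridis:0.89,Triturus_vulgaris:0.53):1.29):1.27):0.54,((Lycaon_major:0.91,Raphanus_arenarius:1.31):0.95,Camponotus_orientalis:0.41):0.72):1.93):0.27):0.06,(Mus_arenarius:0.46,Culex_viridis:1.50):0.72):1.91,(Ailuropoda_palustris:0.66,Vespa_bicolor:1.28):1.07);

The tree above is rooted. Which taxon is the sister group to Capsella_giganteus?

Capsella_giganteus attaches to the tree at the node subtending (Capsella_giganteus,Columba_litoralis).
The other lineage descending from that same node — the sister group — is the single tip Columba_litoralis.

Columba_litoralis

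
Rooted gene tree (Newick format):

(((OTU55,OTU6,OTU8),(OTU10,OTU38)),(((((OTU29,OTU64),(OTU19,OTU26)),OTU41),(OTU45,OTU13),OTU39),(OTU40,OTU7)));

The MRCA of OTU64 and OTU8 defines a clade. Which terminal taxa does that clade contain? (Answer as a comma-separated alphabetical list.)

Tracing OTU64: it sits inside (OTU29,OTU64).
Tracing OTU8: it sits inside (OTU55,OTU6,OTU8).
The smallest clade enclosing both is the whole tree (their MRCA is the root), so the answer is all 15 tips in alphabetical order.

OTU10, OTU13, OTU19, OTU26, OTU29, OTU38, OTU39, OTU40, OTU41, OTU45, OTU55, OTU6, OTU64, OTU7, OTU8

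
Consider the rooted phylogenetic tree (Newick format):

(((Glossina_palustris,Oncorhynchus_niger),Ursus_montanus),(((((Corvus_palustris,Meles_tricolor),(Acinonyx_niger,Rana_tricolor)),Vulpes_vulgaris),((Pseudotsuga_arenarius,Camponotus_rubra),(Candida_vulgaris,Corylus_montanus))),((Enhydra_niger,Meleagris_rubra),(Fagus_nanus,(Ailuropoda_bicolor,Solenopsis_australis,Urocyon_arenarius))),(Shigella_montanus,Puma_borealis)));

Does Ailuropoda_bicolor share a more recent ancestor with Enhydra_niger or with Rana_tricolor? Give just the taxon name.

The MRCA of Ailuropoda_bicolor and Enhydra_niger subtends ((Enhydra_niger,Meleagris_rubra),(Fagus_nanus,(Ailuropoda_bicolor,Solenopsis_australis,Urocyon_arenarius))) (6 taxa).
The MRCA of Ailuropoda_bicolor and Rana_tricolor subtends (((((Corvus_palustris,Meles_tricolor),(Acinonyx_niger,Rana_tricolor)),Vulpes_vulgaris),((Pseudotsuga_arenarius,Camponotus_rubra),(Candida_vulgaris,Corylus_montanus))),((Enhydra_niger,Meleagris_rubra),(Fagus_nanus,(Ailuropoda_bicolor,Solenopsis_australis,Urocyon_arenarius))),(Shigella_montanus,Puma_borealis)) (17 taxa).
The first is nested inside the second, so Ailuropoda_bicolor shares a more recent common ancestor with Enhydra_niger.

Enhydra_niger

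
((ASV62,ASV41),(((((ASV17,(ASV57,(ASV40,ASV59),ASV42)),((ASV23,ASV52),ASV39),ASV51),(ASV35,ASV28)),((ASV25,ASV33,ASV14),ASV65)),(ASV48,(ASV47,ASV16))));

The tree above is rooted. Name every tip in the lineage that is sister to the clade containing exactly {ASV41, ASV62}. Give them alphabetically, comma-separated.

ASV14, ASV16, ASV17, ASV23, ASV25, ASV28, ASV33, ASV35, ASV39, ASV40, ASV42, ASV47, ASV48, ASV51, ASV52, ASV57, ASV59, ASV65

The clade containing exactly {ASV41, ASV62} attaches directly to the root of the tree.
The other lineage descending from that same node — the sister group — is (((((ASV17,(ASV57,(ASV40,ASV59),ASV42)),((ASV23,ASV52),ASV39),ASV51),(ASV35,ASV28)),((ASV25,ASV33,ASV14),ASV65)),(ASV48,(ASV47,ASV16))); its 18 tips in alphabetical order are the answer.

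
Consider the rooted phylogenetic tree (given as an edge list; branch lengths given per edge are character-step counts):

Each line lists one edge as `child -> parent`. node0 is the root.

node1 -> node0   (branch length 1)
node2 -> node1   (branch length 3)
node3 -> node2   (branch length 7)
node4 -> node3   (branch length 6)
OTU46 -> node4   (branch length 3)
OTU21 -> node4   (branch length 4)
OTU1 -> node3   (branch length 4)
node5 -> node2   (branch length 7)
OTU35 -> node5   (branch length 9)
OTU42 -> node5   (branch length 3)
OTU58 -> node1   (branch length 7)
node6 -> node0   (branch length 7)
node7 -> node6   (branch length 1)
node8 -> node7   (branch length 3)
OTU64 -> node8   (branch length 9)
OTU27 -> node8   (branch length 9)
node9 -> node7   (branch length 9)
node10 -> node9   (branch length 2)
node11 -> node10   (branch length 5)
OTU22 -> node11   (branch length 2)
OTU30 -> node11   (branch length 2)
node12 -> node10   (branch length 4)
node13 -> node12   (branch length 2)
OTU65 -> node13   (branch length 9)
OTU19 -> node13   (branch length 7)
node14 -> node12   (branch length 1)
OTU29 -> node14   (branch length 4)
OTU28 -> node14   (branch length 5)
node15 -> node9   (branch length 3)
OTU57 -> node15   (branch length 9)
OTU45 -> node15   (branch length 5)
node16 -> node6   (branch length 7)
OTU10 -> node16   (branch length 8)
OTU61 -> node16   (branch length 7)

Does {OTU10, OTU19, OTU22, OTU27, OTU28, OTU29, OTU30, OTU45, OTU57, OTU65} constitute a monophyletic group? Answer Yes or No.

No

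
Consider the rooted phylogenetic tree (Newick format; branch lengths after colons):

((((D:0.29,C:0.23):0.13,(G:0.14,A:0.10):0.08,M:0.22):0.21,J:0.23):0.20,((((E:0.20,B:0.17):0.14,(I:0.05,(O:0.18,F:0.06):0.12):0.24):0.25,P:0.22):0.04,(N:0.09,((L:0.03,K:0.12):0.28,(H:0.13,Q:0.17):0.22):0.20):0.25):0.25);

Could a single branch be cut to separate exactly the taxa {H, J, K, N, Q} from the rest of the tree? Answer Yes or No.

No

The MRCA of the listed taxa is the root, so the smallest clade containing them is the whole tree.
That clade also contains A, B, C, D, E, F, G, I, L, M, O, P, which are not in the proposed group, so the group is not monophyletic.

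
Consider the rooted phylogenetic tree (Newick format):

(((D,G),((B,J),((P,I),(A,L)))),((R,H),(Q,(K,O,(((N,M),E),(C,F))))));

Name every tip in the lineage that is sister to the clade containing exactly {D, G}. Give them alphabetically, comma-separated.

A, B, I, J, L, P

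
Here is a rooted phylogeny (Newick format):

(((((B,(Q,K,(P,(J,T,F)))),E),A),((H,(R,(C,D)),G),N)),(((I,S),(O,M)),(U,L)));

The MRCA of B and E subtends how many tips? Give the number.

The MRCA of B and E is the node subtending ((B,(Q,K,(P,(J,T,F)))),E).
That clade contains 8 terminal taxa: B, E, F, J, K, P, Q, T.

8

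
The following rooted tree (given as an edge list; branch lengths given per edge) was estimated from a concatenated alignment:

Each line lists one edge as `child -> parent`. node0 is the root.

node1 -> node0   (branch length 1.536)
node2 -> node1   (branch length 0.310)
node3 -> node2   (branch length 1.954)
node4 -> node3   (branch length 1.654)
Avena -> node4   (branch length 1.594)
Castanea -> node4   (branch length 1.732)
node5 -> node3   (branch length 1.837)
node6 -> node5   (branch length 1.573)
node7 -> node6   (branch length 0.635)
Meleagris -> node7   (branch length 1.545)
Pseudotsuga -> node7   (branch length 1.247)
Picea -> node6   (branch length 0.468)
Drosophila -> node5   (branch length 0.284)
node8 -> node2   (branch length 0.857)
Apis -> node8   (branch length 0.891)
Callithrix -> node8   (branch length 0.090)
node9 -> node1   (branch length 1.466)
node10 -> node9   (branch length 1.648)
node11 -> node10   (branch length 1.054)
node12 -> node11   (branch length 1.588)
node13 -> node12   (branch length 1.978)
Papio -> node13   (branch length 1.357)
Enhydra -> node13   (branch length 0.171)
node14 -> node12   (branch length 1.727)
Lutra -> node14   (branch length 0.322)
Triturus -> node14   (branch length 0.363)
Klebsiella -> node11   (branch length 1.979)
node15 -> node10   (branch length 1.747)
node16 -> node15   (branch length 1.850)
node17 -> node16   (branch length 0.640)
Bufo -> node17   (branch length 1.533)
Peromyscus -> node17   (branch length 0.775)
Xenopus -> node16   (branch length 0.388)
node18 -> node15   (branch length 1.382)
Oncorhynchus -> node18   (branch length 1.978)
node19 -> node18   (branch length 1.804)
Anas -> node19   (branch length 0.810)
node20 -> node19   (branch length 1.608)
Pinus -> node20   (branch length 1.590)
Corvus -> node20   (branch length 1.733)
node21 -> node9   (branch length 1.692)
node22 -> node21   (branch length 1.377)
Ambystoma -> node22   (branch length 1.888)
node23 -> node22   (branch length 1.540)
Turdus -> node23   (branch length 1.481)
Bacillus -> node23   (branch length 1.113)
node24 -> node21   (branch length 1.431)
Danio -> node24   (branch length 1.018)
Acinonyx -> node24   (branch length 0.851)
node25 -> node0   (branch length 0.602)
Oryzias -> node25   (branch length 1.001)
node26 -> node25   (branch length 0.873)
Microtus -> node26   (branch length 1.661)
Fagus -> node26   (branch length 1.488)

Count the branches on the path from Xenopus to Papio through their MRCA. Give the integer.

7

The MRCA of Xenopus and Papio is the node subtending ((((Papio,Enhydra),(Lutra,Triturus)),Klebsiella),(((Bufo,Peromyscus),Xenopus),(Oncorhynchus,(Anas,(Pinus,Corvus))))).
From Xenopus up to that node: 3 branches. From Papio up to the same node: 4 branches. Total: 3 + 4 = 7.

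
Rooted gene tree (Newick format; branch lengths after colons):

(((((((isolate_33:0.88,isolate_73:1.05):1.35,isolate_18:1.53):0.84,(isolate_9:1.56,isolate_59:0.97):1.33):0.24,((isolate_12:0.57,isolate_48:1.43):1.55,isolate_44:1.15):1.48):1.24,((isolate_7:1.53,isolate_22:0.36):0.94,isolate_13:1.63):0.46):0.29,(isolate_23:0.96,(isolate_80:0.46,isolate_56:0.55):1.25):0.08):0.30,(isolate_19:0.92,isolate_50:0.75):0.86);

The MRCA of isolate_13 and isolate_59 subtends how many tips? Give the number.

11

The MRCA of isolate_13 and isolate_59 is the node subtending (((((isolate_33,isolate_73),isolate_18),(isolate_9,isolate_59)),((isolate_12,isolate_48),isolate_44)),((isolate_7,isolate_22),isolate_13)).
That clade contains 11 terminal taxa: isolate_12, isolate_13, isolate_18, isolate_22, isolate_33, isolate_44, isolate_48, isolate_59, isolate_7, isolate_73, isolate_9.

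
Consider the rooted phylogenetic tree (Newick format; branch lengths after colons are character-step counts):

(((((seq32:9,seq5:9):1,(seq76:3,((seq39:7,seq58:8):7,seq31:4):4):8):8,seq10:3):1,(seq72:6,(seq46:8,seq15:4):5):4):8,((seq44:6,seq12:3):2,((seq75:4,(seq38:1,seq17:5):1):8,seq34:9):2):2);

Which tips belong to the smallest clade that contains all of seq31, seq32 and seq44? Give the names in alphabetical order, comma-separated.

seq10, seq12, seq15, seq17, seq31, seq32, seq34, seq38, seq39, seq44, seq46, seq5, seq58, seq72, seq75, seq76

Tracing seq31: it sits inside ((seq39,seq58),seq31).
Tracing seq32: it sits inside (seq32,seq5).
Tracing seq44: it sits inside (seq44,seq12).
The smallest clade enclosing all 3 is the whole tree (their MRCA is the root), so the answer is all 16 tips in alphabetical order.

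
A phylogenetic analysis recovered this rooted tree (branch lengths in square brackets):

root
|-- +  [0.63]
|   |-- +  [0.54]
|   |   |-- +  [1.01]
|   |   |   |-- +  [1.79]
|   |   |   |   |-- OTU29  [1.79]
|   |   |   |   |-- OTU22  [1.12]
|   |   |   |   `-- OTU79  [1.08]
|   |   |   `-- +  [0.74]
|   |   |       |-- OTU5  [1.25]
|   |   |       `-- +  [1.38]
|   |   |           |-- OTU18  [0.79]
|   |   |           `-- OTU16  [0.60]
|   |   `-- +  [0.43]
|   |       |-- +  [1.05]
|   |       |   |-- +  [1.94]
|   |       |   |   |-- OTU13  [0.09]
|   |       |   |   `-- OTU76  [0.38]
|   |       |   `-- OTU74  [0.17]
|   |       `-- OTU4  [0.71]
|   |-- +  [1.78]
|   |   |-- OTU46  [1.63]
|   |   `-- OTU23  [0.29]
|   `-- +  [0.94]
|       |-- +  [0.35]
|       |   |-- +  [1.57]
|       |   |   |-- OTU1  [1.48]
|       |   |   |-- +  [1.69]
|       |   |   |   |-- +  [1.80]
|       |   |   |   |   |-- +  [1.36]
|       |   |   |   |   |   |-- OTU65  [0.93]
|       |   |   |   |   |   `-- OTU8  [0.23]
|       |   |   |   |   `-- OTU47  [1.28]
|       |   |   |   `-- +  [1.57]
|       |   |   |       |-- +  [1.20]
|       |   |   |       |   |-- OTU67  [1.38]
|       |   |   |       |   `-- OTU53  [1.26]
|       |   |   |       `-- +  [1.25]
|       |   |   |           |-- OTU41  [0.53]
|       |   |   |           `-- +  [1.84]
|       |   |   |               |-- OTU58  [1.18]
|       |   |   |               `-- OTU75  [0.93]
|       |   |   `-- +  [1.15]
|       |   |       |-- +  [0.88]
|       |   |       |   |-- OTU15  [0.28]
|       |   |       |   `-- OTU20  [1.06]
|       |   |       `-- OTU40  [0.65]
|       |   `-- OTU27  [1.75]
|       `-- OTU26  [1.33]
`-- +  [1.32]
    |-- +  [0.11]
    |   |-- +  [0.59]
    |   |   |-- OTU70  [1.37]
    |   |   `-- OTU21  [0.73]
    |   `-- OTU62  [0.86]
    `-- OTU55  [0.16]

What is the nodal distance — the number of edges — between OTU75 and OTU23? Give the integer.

10

The MRCA of OTU75 and OTU23 is the node subtending ((((OTU29,OTU22,OTU79),(OTU5,(OTU18,OTU16))),(((OTU13,OTU76),OTU74),OTU4)),(OTU46,OTU23),(((OTU1,(((OTU65,OTU8),OTU47),((OTU67,OTU53),(OTU41,(OTU58,OTU75)))),((OTU15,OTU20),OTU40)),OTU27),OTU26)).
From OTU75 up to that node: 8 branches. From OTU23 up to the same node: 2 branches. Total: 8 + 2 = 10.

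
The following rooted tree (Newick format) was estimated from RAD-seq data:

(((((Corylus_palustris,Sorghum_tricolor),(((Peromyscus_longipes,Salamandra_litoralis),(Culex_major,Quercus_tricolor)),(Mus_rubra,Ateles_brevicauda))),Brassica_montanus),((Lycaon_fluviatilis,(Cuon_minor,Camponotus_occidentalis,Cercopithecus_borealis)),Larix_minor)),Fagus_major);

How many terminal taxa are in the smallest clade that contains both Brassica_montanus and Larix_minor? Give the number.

14

The MRCA of Brassica_montanus and Larix_minor is the node subtending ((((Corylus_palustris,Sorghum_tricolor),(((Peromyscus_longipes,Salamandra_litoralis),(Culex_major,Quercus_tricolor)),(Mus_rubra,Ateles_brevicauda))),Brassica_montanus),((Lycaon_fluviatilis,(Cuon_minor,Camponotus_occidentalis,Cercopithecus_borealis)),Larix_minor)).
That clade contains 14 terminal taxa: Ateles_brevicauda, Brassica_montanus, Camponotus_occidentalis, Cercopithecus_borealis, Corylus_palustris, Culex_major, Cuon_minor, Larix_minor, Lycaon_fluviatilis, Mus_rubra, Peromyscus_longipes, Quercus_tricolor, Salamandra_litoralis, Sorghum_tricolor.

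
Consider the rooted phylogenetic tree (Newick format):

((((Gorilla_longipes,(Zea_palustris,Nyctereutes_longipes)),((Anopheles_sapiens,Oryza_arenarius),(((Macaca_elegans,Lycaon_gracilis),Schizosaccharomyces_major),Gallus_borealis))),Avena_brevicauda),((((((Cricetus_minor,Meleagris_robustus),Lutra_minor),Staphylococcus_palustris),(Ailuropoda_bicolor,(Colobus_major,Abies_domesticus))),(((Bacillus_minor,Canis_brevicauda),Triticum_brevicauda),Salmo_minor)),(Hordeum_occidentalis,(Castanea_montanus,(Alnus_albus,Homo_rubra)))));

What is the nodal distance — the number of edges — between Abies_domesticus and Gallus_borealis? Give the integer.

The MRCA of Abies_domesticus and Gallus_borealis is the root of the tree.
From Abies_domesticus up to that node: 6 branches. From Gallus_borealis up to the same node: 5 branches. Total: 6 + 5 = 11.

11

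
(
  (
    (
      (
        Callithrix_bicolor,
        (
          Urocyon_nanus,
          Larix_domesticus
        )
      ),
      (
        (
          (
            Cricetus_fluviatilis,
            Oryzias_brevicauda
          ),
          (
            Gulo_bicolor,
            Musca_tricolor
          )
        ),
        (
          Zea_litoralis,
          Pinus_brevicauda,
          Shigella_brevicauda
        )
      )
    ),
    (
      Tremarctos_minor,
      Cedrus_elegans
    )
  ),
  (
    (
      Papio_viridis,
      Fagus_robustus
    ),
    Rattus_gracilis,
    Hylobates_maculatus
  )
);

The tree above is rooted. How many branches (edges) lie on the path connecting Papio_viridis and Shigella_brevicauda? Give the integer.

The MRCA of Papio_viridis and Shigella_brevicauda is the root of the tree.
From Papio_viridis up to that node: 3 branches. From Shigella_brevicauda up to the same node: 5 branches. Total: 3 + 5 = 8.

8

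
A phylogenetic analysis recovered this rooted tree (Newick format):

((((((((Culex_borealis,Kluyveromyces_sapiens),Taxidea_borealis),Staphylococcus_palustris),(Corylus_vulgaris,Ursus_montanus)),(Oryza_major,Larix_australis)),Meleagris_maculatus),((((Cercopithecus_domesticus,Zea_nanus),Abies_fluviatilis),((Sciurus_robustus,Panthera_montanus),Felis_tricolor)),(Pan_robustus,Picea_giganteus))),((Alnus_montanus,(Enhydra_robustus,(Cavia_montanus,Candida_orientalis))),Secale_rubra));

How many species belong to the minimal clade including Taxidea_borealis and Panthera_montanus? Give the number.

17

The MRCA of Taxidea_borealis and Panthera_montanus is the node subtending (((((((Culex_borealis,Kluyveromyces_sapiens),Taxidea_borealis),Staphylococcus_palustris),(Corylus_vulgaris,Ursus_montanus)),(Oryza_major,Larix_australis)),Meleagris_maculatus),((((Cercopithecus_domesticus,Zea_nanus),Abies_fluviatilis),((Sciurus_robustus,Panthera_montanus),Felis_tricolor)),(Pan_robustus,Picea_giganteus))).
That clade contains 17 terminal taxa: Abies_fluviatilis, Cercopithecus_domesticus, Corylus_vulgaris, Culex_borealis, Felis_tricolor, Kluyveromyces_sapiens, Larix_australis, Meleagris_maculatus, Oryza_major, Pan_robustus, Panthera_montanus, Picea_giganteus, Sciurus_robustus, Staphylococcus_palustris, Taxidea_borealis, Ursus_montanus, Zea_nanus.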